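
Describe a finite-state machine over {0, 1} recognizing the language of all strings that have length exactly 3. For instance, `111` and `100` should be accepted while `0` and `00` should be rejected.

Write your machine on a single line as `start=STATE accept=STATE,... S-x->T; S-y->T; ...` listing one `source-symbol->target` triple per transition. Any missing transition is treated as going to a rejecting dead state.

We only need to distinguish lengths 0, 1, …, 3, and '>3'. Chain A → B → C → D → E on every symbol, with E looping. Accepting states: {D}.
5 states suffice.
       0  1 
>  A   B  B 
   B   C  C 
   C   D  D 
 * D   E  E 
   E   E  E 
(> = start, * = accepting)

start=A; accept=D; A-0->B; A-1->B; B-0->C; B-1->C; C-0->D; C-1->D; D-0->E; D-1->E; E-0->E; E-1->E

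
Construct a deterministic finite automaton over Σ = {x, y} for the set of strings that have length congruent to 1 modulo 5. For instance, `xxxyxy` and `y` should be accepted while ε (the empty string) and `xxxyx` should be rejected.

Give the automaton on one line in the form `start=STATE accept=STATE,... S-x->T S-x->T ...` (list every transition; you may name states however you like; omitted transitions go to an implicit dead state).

start=q0 accept=q1 q0-x->q1 q0-y->q1 q1-x->q2 q1-y->q2 q2-x->q3 q2-y->q3 q3-x->q4 q3-y->q4 q4-x->q0 q4-y->q0

Count input length modulo 5: every symbol advances one step around the cycle q0 → q1 → q2 → q3 → q4 → q0. Accept at q1.
With 5 states:
        x   y  
>  q0   q1  q1 
 * q1   q2  q2 
   q2   q3  q3 
   q3   q4  q4 
   q4   q0  q0 
(> = start, * = accepting)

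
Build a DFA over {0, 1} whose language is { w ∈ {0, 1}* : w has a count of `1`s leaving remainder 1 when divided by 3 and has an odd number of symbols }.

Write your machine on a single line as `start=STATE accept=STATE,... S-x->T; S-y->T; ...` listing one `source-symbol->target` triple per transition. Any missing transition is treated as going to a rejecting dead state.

Run two small machines in parallel and take their product. The first has 3 states tracking the count of `1`s modulo 3; the second has 2 states tracking the input length modulo 2. A product state is a pair (one from each), accepting exactly when both do.
A 6-state machine:
        0   1  
>  S0   S1  S2 
   S1   S0  S3 
 * S2   S3  S4 
   S3   S2  S5 
   S4   S5  S1 
   S5   S4  S0 
(> = start, * = accepting)

start=S0; accept=S2; S0-0->S1; S0-1->S2; S1-0->S0; S1-1->S3; S2-0->S3; S2-1->S4; S3-0->S2; S3-1->S5; S4-0->S5; S4-1->S1; S5-0->S4; S5-1->S0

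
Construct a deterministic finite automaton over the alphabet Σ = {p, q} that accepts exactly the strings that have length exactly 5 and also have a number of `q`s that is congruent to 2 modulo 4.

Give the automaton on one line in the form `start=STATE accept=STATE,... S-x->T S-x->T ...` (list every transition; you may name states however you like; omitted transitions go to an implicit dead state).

start=S0 accept=S12 S0-p->S1 S0-q->S2 S1-p->S3 S1-q->S4 S2-p->S4 S2-q->S5 S3-p->S6 S3-q->S7 S4-p->S7 S4-q->S8 S5-p->S8 S5-q->S9 S6-p->S9 S6-q->S10 S7-p->S10 S7-q->S11 S8-p->S11 S8-q->S9 S9-p->S9 S9-q->S9 S10-p->S9 S10-q->S12 S11-p->S12 S11-q->S9 S12-p->S9 S12-q->S9

Build one automaton per condition and run them in lockstep. The first has 7 states tracking the input length, saturating at 6; the second has 4 states tracking the count of `q`s modulo 4. A product state is a pair (one from each), accepting exactly when both do. Equivalent product states are then merged.
13 states suffice.
          p    q  
>  S0     S1   S2 
   S1     S3   S4 
   S2     S4   S5 
   S3     S6   S7 
   S4     S7   S8 
   S5     S8   S9 
   S6     S9  S10 
   S7    S10  S11 
   S8    S11   S9 
   S9     S9   S9 
   S10    S9  S12 
   S11   S12   S9 
 * S12    S9   S9 
(> = start, * = accepting)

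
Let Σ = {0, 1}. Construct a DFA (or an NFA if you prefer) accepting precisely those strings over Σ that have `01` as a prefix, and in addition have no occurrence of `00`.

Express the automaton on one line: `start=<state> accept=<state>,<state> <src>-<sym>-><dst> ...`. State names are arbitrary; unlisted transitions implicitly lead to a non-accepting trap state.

start=q0 accept=q4,q6 q0-0->q1 q0-1->q2 q1-0->q3 q1-1->q4 q2-0->q5 q2-1->q2 q3-0->q3 q3-1->q3 q4-0->q6 q4-1->q4 q5-0->q3 q5-1->q2 q6-0->q7 q6-1->q4 q7-0->q7 q7-1->q7

Build one automaton per condition and run them in lockstep. One (4 states) tracks whether the input so far still matches the prefix `01`; the other (3 states) tracks partial matches of the forbidden pattern `00`. Each combined state is a pair, one component from each; accept when both components accept.
        0   1  
>  q0   q1  q2 
   q1   q3  q4 
   q2   q5  q2 
   q3   q3  q3 
 * q4   q6  q4 
   q5   q3  q2 
 * q6   q7  q4 
   q7   q7  q7 
(> = start, * = accepting)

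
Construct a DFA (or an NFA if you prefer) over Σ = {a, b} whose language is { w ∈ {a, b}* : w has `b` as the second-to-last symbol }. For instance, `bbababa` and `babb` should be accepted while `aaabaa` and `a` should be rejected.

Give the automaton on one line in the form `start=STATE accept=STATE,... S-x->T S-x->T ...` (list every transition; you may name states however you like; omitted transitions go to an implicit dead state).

Because acceptance depends on a position counted from the end, the machine has to buffer the most recent 2 symbols. Make each state the string of the last up-to-2 symbols read; on input `x` shift the window left and append `x`. Accept when the buffered window has length 2 and begins with `b`.
With 7 states:
        a   b  
>  S0   S1  S2 
   S1   S3  S4 
   S2   S5  S6 
   S3   S3  S4 
   S4   S5  S6 
 * S5   S3  S4 
 * S6   S5  S6 
(> = start, * = accepting)

start=S0 accept=S5,S6 S0-a->S1 S0-b->S2 S1-a->S3 S1-b->S4 S2-a->S5 S2-b->S6 S3-a->S3 S3-b->S4 S4-a->S5 S4-b->S6 S5-a->S3 S5-b->S4 S6-a->S5 S6-b->S6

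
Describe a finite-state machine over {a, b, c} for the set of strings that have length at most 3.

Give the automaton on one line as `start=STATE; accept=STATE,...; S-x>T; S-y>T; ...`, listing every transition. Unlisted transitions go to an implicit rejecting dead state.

start=q0; accept=q0,q1,q2,q3; q0-a>q1; q0-b>q1; q0-c>q1; q1-a>q2; q1-b>q2; q1-c>q2; q2-a>q3; q2-b>q3; q2-c>q3; q3-a>q4; q3-b>q4; q3-c>q4; q4-a>q4; q4-b>q4; q4-c>q4

We only need to distinguish lengths 0, 1, …, 3, and '>3'. Chain q0 → q1 → q2 → q3 → q4 on every symbol, with q4 looping. Accepting states: {q0, q1, q2, q3}.
A 5-state machine:
        a   b   c  
>* q0   q1  q1  q1 
 * q1   q2  q2  q2 
 * q2   q3  q3  q3 
 * q3   q4  q4  q4 
   q4   q4  q4  q4 
(> = start, * = accepting)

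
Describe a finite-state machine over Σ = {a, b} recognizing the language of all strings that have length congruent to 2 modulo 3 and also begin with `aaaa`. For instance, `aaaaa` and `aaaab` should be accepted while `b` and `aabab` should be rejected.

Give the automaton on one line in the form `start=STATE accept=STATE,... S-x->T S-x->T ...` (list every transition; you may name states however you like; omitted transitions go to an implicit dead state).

start=q0 accept=q6 q0-a->q1 q0-b->q2 q1-a->q3 q1-b->q2 q2-a->q2 q2-b->q2 q3-a->q4 q3-b->q2 q4-a->q5 q4-b->q2 q5-a->q6 q5-b->q6 q6-a->q7 q6-b->q7 q7-a->q5 q7-b->q5

Handle the two conditions separately and then intersect. The first has 3 states tracking the input length modulo 3; the second has 6 states tracking whether the input so far still matches the prefix `aaaa`. A product state is a pair (one from each), accepting exactly when both do. Equivalent product states are then merged.
With 8 states:
        a   b  
>  q0   q1  q2 
   q1   q3  q2 
   q2   q2  q2 
   q3   q4  q2 
   q4   q5  q2 
   q5   q6  q6 
 * q6   q7  q7 
   q7   q5  q5 
(> = start, * = accepting)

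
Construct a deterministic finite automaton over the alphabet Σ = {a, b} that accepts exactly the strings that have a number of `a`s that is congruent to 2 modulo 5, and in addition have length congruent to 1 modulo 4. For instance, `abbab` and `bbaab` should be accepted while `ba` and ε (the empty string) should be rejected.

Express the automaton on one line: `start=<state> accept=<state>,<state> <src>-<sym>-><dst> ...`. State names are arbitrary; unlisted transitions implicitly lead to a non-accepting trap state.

start=s0 accept=s16 s0-a->s1 s0-b->s2 s1-a->s3 s1-b->s4 s2-a->s4 s2-b->s5 s3-a->s6 s3-b->s7 s4-a->s7 s4-b->s8 s5-a->s8 s5-b->s9 s6-a->s10 s6-b->s11 s7-a->s11 s7-b->s12 s8-a->s12 s8-b->s13 s9-a->s13 s9-b->s0 s10-a->s2 s10-b->s14 s11-a->s14 s11-b->s15 s12-a->s15 s12-b->s16 s13-a->s16 s13-b->s1 s14-a->s5 s14-b->s17 s15-a->s17 s15-b->s18 s16-a->s18 s16-b->s3 s17-a->s9 s17-b->s19 s18-a->s19 s18-b->s6 s19-a->s0 s19-b->s10

Run two small machines in parallel and take their product. One (5 states) tracks the count of `a`s modulo 5; the other (4 states) tracks the input length modulo 4. Each combined state is a pair, one component from each; accept when both components accept.
With 20 states:
          a    b  
>  s0     s1   s2 
   s1     s3   s4 
   s2     s4   s5 
   s3     s6   s7 
   s4     s7   s8 
   s5     s8   s9 
   s6    s10  s11 
   s7    s11  s12 
   s8    s12  s13 
   s9    s13   s0 
   s10    s2  s14 
   s11   s14  s15 
   s12   s15  s16 
   s13   s16   s1 
   s14    s5  s17 
   s15   s17  s18 
 * s16   s18   s3 
   s17    s9  s19 
   s18   s19   s6 
   s19    s0  s10 
(> = start, * = accepting)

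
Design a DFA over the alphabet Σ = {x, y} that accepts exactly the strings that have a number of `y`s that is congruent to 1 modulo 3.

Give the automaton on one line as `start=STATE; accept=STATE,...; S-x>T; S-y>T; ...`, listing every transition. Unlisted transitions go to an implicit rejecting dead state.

Keep the running count of `y`s modulo 3: each `y` advances along the cycle q0 → q1 → q2 → q0 while other symbols loop. Accept at q1.
With 3 states:
        x   y  
>  q0   q0  q1 
 * q1   q1  q2 
   q2   q2  q0 
(> = start, * = accepting)

start=q0; accept=q1; q0-x>q0; q0-y>q1; q1-x>q1; q1-y>q2; q2-x>q2; q2-y>q0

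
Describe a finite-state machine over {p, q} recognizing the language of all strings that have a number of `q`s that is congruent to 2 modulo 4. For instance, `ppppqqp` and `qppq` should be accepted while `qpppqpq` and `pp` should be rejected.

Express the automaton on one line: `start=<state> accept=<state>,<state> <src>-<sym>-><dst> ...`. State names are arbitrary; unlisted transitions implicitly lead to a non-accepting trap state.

start=S0 accept=S2 S0-p->S0 S0-q->S1 S1-p->S1 S1-q->S2 S2-p->S2 S2-q->S3 S3-p->S3 S3-q->S0

The only thing that matters is how many `q`s have appeared, reduced mod 4. Use one state per residue: S0 for 0, …, S3 for 3. Reading `q` moves to the next residue; anything else stays put. S2 is accepting.
With 4 states:
        p   q  
>  S0   S0  S1 
   S1   S1  S2 
 * S2   S2  S3 
   S3   S3  S0 
(> = start, * = accepting)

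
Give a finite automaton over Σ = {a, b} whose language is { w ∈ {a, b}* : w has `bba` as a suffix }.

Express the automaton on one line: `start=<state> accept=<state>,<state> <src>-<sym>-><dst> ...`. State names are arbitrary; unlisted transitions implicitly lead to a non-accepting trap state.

Let each state record the length of the longest suffix of the input read so far that is also a prefix of `bba`. q1 means the last symbol is `b`; q2 means the last 2 symbols are `bb`; q3 means the last 3 symbols are `bba`. Accept only at q3, where the string currently ends in `bba`.
With 4 states:
        a   b  
>  q0   q0  q1 
   q1   q0  q2 
   q2   q3  q2 
 * q3   q0  q1 
(> = start, * = accepting)

start=q0 accept=q3 q0-a->q0 q0-b->q1 q1-a->q0 q1-b->q2 q2-a->q3 q2-b->q2 q3-a->q0 q3-b->q1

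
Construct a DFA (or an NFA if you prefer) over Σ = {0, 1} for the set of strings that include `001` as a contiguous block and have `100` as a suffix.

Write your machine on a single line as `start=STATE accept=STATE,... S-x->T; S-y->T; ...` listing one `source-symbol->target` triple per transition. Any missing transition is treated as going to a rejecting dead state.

start=q0; accept=q8; q0-0->q1; q0-1->q2; q1-0->q3; q1-1->q2; q2-0->q4; q2-1->q2; q3-0->q3; q3-1->q5; q4-0->q6; q4-1->q2; q5-0->q7; q5-1->q5; q6-0->q3; q6-1->q5; q7-0->q8; q7-1->q5; q8-0->q9; q8-1->q5; q9-0->q9; q9-1->q5

Run two small machines in parallel and take their product. One (4 states) tracks whether and how much of `001` has been seen; the other (4 states) tracks how much of the suffix `100` has currently been matched. Each combined state is a pair, one component from each; accept when both components accept.
10 states suffice.
        0   1  
>  q0   q1  q2 
   q1   q3  q2 
   q2   q4  q2 
   q3   q3  q5 
   q4   q6  q2 
   q5   q7  q5 
   q6   q3  q5 
   q7   q8  q5 
 * q8   q9  q5 
   q9   q9  q5 
(> = start, * = accepting)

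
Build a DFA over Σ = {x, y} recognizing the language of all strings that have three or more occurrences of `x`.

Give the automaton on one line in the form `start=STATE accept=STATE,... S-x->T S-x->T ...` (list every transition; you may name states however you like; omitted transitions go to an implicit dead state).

start=S0 accept=S3,S4 S0-x->S1 S0-y->S0 S1-x->S2 S1-y->S1 S2-x->S3 S2-y->S2 S3-x->S4 S3-y->S3 S4-x->S4 S4-y->S4

Only the number of `x`s matters, and only up to 4. Make a chain S0 → S1 → S2 → S3 → S4 advanced by each `x` (with S4 absorbing); every other symbol self-loops. The accepting set is {S3, S4}.
With 5 states:
        x   y  
>  S0   S1  S0 
   S1   S2  S1 
   S2   S3  S2 
 * S3   S4  S3 
 * S4   S4  S4 
(> = start, * = accepting)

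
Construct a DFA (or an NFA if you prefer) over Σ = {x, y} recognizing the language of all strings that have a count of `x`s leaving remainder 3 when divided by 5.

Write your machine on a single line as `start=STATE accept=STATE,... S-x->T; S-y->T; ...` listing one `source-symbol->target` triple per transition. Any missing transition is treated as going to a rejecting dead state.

start=q0; accept=q3; q0-x->q1; q0-y->q0; q1-x->q2; q1-y->q1; q2-x->q3; q2-y->q2; q3-x->q4; q3-y->q3; q4-x->q0; q4-y->q4

Keep the running count of `x`s modulo 5: each `x` advances along the cycle q0 → q1 → q2 → q3 → q4 → q0 while other symbols loop. Accept at q3.
A 5-state machine:
        x   y  
>  q0   q1  q0 
   q1   q2  q1 
   q2   q3  q2 
 * q3   q4  q3 
   q4   q0  q4 
(> = start, * = accepting)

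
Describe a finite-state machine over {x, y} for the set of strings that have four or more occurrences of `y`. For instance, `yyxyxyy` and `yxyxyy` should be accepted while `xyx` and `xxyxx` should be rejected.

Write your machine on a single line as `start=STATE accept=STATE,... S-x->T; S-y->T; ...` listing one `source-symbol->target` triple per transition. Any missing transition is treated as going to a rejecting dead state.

start=q0; accept=q4,q5; q0-x->q0; q0-y->q1; q1-x->q1; q1-y->q2; q2-x->q2; q2-y->q3; q3-x->q3; q3-y->q4; q4-x->q4; q4-y->q5; q5-x->q5; q5-y->q5

Only the number of `y`s matters, and only up to 5. Make a chain q0 → q1 → q2 → q3 → q4 → q5 advanced by each `y` (with q5 absorbing); every other symbol self-loops. The accepting set is {q4, q5}.
6 states suffice.
        x   y  
>  q0   q0  q1 
   q1   q1  q2 
   q2   q2  q3 
   q3   q3  q4 
 * q4   q4  q5 
 * q5   q5  q5 
(> = start, * = accepting)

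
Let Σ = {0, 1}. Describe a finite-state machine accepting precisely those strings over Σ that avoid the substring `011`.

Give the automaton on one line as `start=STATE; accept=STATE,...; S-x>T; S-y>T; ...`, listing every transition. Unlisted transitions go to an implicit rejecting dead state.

start=q0; accept=q0,q1,q2; q0-0>q1; q0-1>q0; q1-0>q1; q1-1>q2; q2-0>q1; q2-1>q3; q3-0>q3; q3-1>q3

This is the complement of 'contains `011`'. Use the same substring-matching states — q0 through q3 holding how much of `011` has just been matched — but flip the accepting set: everything except the trap q3 accepts.
        0   1  
>* q0   q1  q0 
 * q1   q1  q2 
 * q2   q1  q3 
   q3   q3  q3 
(> = start, * = accepting)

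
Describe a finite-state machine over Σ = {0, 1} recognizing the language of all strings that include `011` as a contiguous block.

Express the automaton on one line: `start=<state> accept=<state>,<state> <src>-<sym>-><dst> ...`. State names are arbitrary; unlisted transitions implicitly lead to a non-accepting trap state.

start=S0 accept=S3 S0-0->S1 S0-1->S0 S1-0->S1 S1-1->S2 S2-0->S1 S2-1->S3 S3-0->S3 S3-1->S3

States S0..S2 record the length of the longest prefix of `011` that matches the current input suffix. Reaching S3 means `011` has been seen, and we stay there forever. Accept from S3.
With 4 states:
        0   1  
>  S0   S1  S0 
   S1   S1  S2 
   S2   S1  S3 
 * S3   S3  S3 
(> = start, * = accepting)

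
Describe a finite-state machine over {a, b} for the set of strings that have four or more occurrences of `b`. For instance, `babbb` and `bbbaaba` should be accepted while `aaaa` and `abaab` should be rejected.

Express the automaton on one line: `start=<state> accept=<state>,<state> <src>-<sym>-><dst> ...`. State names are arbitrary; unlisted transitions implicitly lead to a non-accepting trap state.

Count `b`s, saturating at 5: states q0 through q4 mean 0 through 4 `b`s seen; q5 means more than 4. Each `b` increments (capped at q5); other symbols loop. Accept from {q4, q5}.
With 6 states:
        a   b  
>  q0   q0  q1 
   q1   q1  q2 
   q2   q2  q3 
   q3   q3  q4 
 * q4   q4  q5 
 * q5   q5  q5 
(> = start, * = accepting)

start=q0 accept=q4,q5 q0-a->q0 q0-b->q1 q1-a->q1 q1-b->q2 q2-a->q2 q2-b->q3 q3-a->q3 q3-b->q4 q4-a->q4 q4-b->q5 q5-a->q5 q5-b->q5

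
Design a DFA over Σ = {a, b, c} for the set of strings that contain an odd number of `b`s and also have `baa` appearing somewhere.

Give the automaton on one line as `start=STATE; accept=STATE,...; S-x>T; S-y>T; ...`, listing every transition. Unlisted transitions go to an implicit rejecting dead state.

Run two small machines in parallel and take their product. One (2 states) tracks the count of `b`s modulo 2; the other (4 states) tracks whether and how much of `baa` has been seen. Each combined state is a pair, one component from each; accept when both components accept.
An 8-state machine:
        a   b   c  
>  S0   S0  S1  S0 
   S1   S2  S3  S4 
   S2   S5  S3  S4 
   S3   S6  S1  S0 
   S4   S4  S3  S4 
 * S5   S5  S7  S5 
   S6   S7  S1  S0 
   S7   S7  S5  S7 
(> = start, * = accepting)

start=S0; accept=S5; S0-a>S0; S0-b>S1; S0-c>S0; S1-a>S2; S1-b>S3; S1-c>S4; S2-a>S5; S2-b>S3; S2-c>S4; S3-a>S6; S3-b>S1; S3-c>S0; S4-a>S4; S4-b>S3; S4-c>S4; S5-a>S5; S5-b>S7; S5-c>S5; S6-a>S7; S6-b>S1; S6-c>S0; S7-a>S7; S7-b>S5; S7-c>S7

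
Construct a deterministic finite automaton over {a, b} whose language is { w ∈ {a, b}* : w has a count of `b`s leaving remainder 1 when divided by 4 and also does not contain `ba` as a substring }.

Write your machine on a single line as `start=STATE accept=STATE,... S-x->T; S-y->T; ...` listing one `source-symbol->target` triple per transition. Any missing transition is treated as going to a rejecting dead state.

start=q0; accept=q1; q0-a->q0; q0-b->q1; q1-a->q2; q1-b->q3; q2-a->q2; q2-b->q2; q3-a->q2; q3-b->q4; q4-a->q2; q4-b->q5; q5-a->q2; q5-b->q1

Handle the two conditions separately and then intersect. The first has 4 states tracking the count of `b`s modulo 4; the second has 3 states tracking partial matches of the forbidden pattern `ba`. A product state is a pair (one from each), accepting exactly when both do. Minimizing collapses redundant product states.
A 6-state machine:
        a   b  
>  q0   q0  q1 
 * q1   q2  q3 
   q2   q2  q2 
   q3   q2  q4 
   q4   q2  q5 
   q5   q2  q1 
(> = start, * = accepting)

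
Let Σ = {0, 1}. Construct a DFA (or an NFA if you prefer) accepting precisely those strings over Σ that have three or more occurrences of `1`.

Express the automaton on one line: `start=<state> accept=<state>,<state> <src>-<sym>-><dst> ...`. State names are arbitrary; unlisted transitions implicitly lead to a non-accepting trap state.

start=q0 accept=q3,q4 q0-0->q0 q0-1->q1 q1-0->q1 q1-1->q2 q2-0->q2 q2-1->q3 q3-0->q3 q3-1->q4 q4-0->q4 q4-1->q4

Only the number of `1`s matters, and only up to 4. Make a chain q0 → q1 → q2 → q3 → q4 advanced by each `1` (with q4 absorbing); every other symbol self-loops. The accepting set is {q3, q4}.
5 states suffice.
        0   1  
>  q0   q0  q1 
   q1   q1  q2 
   q2   q2  q3 
 * q3   q3  q4 
 * q4   q4  q4 
(> = start, * = accepting)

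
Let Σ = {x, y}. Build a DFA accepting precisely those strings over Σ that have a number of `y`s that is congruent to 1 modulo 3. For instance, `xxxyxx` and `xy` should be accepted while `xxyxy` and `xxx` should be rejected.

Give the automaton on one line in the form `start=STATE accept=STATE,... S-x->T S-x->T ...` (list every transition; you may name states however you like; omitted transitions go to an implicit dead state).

start=S0 accept=S1 S0-x->S0 S0-y->S1 S1-x->S1 S1-y->S2 S2-x->S2 S2-y->S0

Keep the running count of `y`s modulo 3: each `y` advances along the cycle S0 → S1 → S2 → S0 while other symbols loop. Accept at S1.
With 3 states:
        x   y  
>  S0   S0  S1 
 * S1   S1  S2 
   S2   S2  S0 
(> = start, * = accepting)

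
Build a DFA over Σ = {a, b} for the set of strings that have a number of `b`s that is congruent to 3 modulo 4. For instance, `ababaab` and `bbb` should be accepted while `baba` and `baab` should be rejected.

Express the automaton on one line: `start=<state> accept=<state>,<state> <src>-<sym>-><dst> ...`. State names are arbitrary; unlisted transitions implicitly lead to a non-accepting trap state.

start=S0 accept=S3 S0-a->S0 S0-b->S1 S1-a->S1 S1-b->S2 S2-a->S2 S2-b->S3 S3-a->S3 S3-b->S0

The only thing that matters is how many `b`s have appeared, reduced mod 4. Use one state per residue: S0 for 0, …, S3 for 3. Reading `b` moves to the next residue; anything else stays put. S3 is accepting.
A 4-state machine:
        a   b  
>  S0   S0  S1 
   S1   S1  S2 
   S2   S2  S3 
 * S3   S3  S0 
(> = start, * = accepting)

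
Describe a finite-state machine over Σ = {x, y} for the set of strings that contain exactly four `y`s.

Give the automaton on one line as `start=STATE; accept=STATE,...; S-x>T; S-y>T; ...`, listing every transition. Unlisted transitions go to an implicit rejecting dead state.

start=q0; accept=q4; q0-x>q0; q0-y>q1; q1-x>q1; q1-y>q2; q2-x>q2; q2-y>q3; q3-x>q3; q3-y>q4; q4-x>q4; q4-y>q5; q5-x>q5; q5-y>q5

Only the number of `y`s matters, and only up to 5. Make a chain q0 → q1 → q2 → q3 → q4 → q5 advanced by each `y` (with q5 absorbing); every other symbol self-loops. The accepting set is {q4}.
6 states suffice.
        x   y  
>  q0   q0  q1 
   q1   q1  q2 
   q2   q2  q3 
   q3   q3  q4 
 * q4   q4  q5 
   q5   q5  q5 
(> = start, * = accepting)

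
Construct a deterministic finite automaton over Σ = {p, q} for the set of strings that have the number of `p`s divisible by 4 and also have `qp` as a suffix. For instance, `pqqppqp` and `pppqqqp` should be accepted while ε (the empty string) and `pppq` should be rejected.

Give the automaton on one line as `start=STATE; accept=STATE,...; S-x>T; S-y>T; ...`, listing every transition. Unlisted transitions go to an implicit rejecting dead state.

Handle the two conditions separately and then intersect. The first has 4 states tracking the count of `p`s modulo 4; the second has 3 states tracking how much of the suffix `qp` has currently been matched. A product state is a pair (one from each), accepting exactly when both do. Minimizing collapses redundant product states.
With 6 states:
       p  q 
>  A   B  A 
   B   C  B 
   C   D  C 
   D   A  E 
   E   F  E 
 * F   B  A 
(> = start, * = accepting)

start=A; accept=F; A-p>B; A-q>A; B-p>C; B-q>B; C-p>D; C-q>C; D-p>A; D-q>E; E-p>F; E-q>E; F-p>B; F-q>A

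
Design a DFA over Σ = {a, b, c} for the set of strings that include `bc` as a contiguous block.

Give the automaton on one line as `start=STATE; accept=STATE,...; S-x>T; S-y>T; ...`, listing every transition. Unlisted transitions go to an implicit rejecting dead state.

Track how much of `bc` has been matched so far: state s0 is no progress, s2 is the absorbing accept state reached once `bc` has occurred. Intermediate states record partial matches; on a mismatch, fall back to the longest reusable overlap.
With 3 states:
        a   b   c  
>  s0   s0  s1  s0 
   s1   s0  s1  s2 
 * s2   s2  s2  s2 
(> = start, * = accepting)

start=s0; accept=s2; s0-a>s0; s0-b>s1; s0-c>s0; s1-a>s0; s1-b>s1; s1-c>s2; s2-a>s2; s2-b>s2; s2-c>s2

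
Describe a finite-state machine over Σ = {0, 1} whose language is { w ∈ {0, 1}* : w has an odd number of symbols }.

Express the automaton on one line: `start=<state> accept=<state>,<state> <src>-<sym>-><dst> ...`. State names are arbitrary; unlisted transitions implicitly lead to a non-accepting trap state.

Count input length modulo 2: every symbol advances one step around the cycle A → B → A. Accept at B.
       0  1 
>  A   B  B 
 * B   A  A 
(> = start, * = accepting)

start=A accept=B A-0->B A-1->B B-0->A B-1->A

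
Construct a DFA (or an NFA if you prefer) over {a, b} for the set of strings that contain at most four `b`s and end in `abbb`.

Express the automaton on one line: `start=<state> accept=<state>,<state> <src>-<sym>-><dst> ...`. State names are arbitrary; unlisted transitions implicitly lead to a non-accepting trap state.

Build one automaton per condition and run them in lockstep. The first has 6 states tracking the count of `b`s, saturating at 5; the second has 5 states tracking how much of the suffix `abbb` has currently been matched. A product state is a pair (one from each), accepting exactly when both do. Equivalent product states are then merged.
With 9 states:
        a   b  
>  s0   s1  s2 
   s1   s1  s3 
   s2   s4  s5 
   s3   s4  s6 
   s4   s4  s7 
   s5   s5  s5 
   s6   s5  s8 
   s7   s5  s6 
 * s8   s5  s5 
(> = start, * = accepting)

start=s0 accept=s8 s0-a->s1 s0-b->s2 s1-a->s1 s1-b->s3 s2-a->s4 s2-b->s5 s3-a->s4 s3-b->s6 s4-a->s4 s4-b->s7 s5-a->s5 s5-b->s5 s6-a->s5 s6-b->s8 s7-a->s5 s7-b->s6 s8-a->s5 s8-b->s5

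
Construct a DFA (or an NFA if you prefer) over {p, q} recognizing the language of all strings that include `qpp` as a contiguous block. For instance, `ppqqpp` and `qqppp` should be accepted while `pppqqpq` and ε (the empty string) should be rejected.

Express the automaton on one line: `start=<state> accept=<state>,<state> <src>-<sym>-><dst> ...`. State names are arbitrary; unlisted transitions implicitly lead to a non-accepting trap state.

start=S0 accept=S3 S0-p->S0 S0-q->S1 S1-p->S2 S1-q->S1 S2-p->S3 S2-q->S1 S3-p->S3 S3-q->S3

Track how much of `qpp` has been matched so far: state S0 is no progress, S3 is the absorbing accept state reached once `qpp` has occurred. Intermediate states record partial matches; on a mismatch, fall back to the longest reusable overlap.
With 4 states:
        p   q  
>  S0   S0  S1 
   S1   S2  S1 
   S2   S3  S1 
 * S3   S3  S3 
(> = start, * = accepting)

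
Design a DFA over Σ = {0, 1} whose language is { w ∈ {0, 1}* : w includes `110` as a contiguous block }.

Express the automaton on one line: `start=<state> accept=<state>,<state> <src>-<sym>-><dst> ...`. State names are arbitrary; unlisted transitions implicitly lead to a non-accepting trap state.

Track how much of `110` has been matched so far: state S0 is no progress, S3 is the absorbing accept state reached once `110` has occurred. Intermediate states record partial matches; on a mismatch, fall back to the longest reusable overlap.
4 states suffice.
        0   1  
>  S0   S0  S1 
   S1   S0  S2 
   S2   S3  S2 
 * S3   S3  S3 
(> = start, * = accepting)

start=S0 accept=S3 S0-0->S0 S0-1->S1 S1-0->S0 S1-1->S2 S2-0->S3 S2-1->S2 S3-0->S3 S3-1->S3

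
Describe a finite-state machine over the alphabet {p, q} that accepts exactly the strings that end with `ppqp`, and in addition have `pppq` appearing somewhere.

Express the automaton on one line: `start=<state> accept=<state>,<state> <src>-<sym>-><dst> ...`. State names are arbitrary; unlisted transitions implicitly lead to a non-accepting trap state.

Build one automaton per condition and run them in lockstep. One (5 states) tracks how much of the suffix `ppqp` has currently been matched; the other (5 states) tracks whether and how much of `pppq` has been seen. Each combined state is a pair, one component from each; accept when both components accept. Equivalent product states are then merged.
        p   q  
>  S0   S1  S0 
   S1   S2  S0 
   S2   S3  S0 
   S3   S3  S4 
   S4   S5  S6 
 * S5   S3  S6 
   S6   S7  S6 
   S7   S3  S6 
(> = start, * = accepting)

start=S0 accept=S5 S0-p->S1 S0-q->S0 S1-p->S2 S1-q->S0 S2-p->S3 S2-q->S0 S3-p->S3 S3-q->S4 S4-p->S5 S4-q->S6 S5-p->S3 S5-q->S6 S6-p->S7 S6-q->S6 S7-p->S3 S7-q->S6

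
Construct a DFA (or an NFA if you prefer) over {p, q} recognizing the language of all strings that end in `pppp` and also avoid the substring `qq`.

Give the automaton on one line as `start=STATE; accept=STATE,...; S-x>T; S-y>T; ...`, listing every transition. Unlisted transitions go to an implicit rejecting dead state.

start=S0; accept=S6; S0-p>S1; S0-q>S2; S1-p>S3; S1-q>S2; S2-p>S1; S2-q>S4; S3-p>S5; S3-q>S2; S4-p>S4; S4-q>S4; S5-p>S6; S5-q>S2; S6-p>S6; S6-q>S2

Build one automaton per condition and run them in lockstep. One (5 states) tracks how much of the suffix `pppp` has currently been matched; the other (3 states) tracks partial matches of the forbidden pattern `qq`. Each combined state is a pair, one component from each; accept when both components accept. Minimizing collapses redundant product states.
7 states suffice.
        p   q  
>  S0   S1  S2 
   S1   S3  S2 
   S2   S1  S4 
   S3   S5  S2 
   S4   S4  S4 
   S5   S6  S2 
 * S6   S6  S2 
(> = start, * = accepting)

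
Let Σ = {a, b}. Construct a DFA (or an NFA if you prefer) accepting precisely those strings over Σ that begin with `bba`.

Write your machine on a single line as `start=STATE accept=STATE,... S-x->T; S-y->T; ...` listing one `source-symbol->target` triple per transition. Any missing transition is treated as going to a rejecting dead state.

Check the first 3 symbols one by one: S0 through S2 record how many have matched `bba` so far; any wrong symbol goes to the dead state S4. After all 3 match we enter the accepting sink S3.
5 states suffice.
        a   b  
>  S0   S4  S1 
   S1   S4  S2 
   S2   S3  S4 
 * S3   S3  S3 
   S4   S4  S4 
(> = start, * = accepting)

start=S0; accept=S3; S0-a->S4; S0-b->S1; S1-a->S4; S1-b->S2; S2-a->S3; S2-b->S4; S3-a->S3; S3-b->S3; S4-a->S4; S4-b->S4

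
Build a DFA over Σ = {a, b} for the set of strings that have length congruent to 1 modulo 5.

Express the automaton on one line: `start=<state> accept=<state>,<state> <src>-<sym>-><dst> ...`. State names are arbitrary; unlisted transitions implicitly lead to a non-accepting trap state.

Count input length modulo 5: every symbol advances one step around the cycle S0 → S1 → S2 → S3 → S4 → S0. Accept at S1.
5 states suffice.
        a   b  
>  S0   S1  S1 
 * S1   S2  S2 
   S2   S3  S3 
   S3   S4  S4 
   S4   S0  S0 
(> = start, * = accepting)

start=S0 accept=S1 S0-a->S1 S0-b->S1 S1-a->S2 S1-b->S2 S2-a->S3 S2-b->S3 S3-a->S4 S3-b->S4 S4-a->S0 S4-b->S0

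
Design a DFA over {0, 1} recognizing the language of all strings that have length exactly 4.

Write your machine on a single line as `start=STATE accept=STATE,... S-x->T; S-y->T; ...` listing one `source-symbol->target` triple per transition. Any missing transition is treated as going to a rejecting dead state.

We only need to distinguish lengths 0, 1, …, 4, and '>4'. Chain q0 → q1 → q2 → q3 → q4 → q5 on every symbol, with q5 looping. Accepting states: {q4}.
A 6-state machine:
        0   1  
>  q0   q1  q1 
   q1   q2  q2 
   q2   q3  q3 
   q3   q4  q4 
 * q4   q5  q5 
   q5   q5  q5 
(> = start, * = accepting)

start=q0; accept=q4; q0-0->q1; q0-1->q1; q1-0->q2; q1-1->q2; q2-0->q3; q2-1->q3; q3-0->q4; q3-1->q4; q4-0->q5; q4-1->q5; q5-0->q5; q5-1->q5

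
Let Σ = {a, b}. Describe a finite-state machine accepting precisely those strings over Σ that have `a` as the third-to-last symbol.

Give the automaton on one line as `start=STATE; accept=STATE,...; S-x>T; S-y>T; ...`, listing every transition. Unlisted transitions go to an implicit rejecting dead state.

start=s0; accept=s7,s8,s9,s10; s0-a>s1; s0-b>s2; s1-a>s3; s1-b>s4; s2-a>s5; s2-b>s6; s3-a>s7; s3-b>s8; s4-a>s9; s4-b>s10; s5-a>s11; s5-b>s12; s6-a>s13; s6-b>s14; s7-a>s7; s7-b>s8; s8-a>s9; s8-b>s10; s9-a>s11; s9-b>s12; s10-a>s13; s10-b>s14; s11-a>s7; s11-b>s8; s12-a>s9; s12-b>s10; s13-a>s11; s13-b>s12; s14-a>s13; s14-b>s14

A DFA must remember the last 3 symbols (since which symbol is third-to-last isn't known until the input ends). Use one state per possible window of the last ≤3 symbols; accept from those whose window starts with `a`.
          a    b  
>  s0     s1   s2 
   s1     s3   s4 
   s2     s5   s6 
   s3     s7   s8 
   s4     s9  s10 
   s5    s11  s12 
   s6    s13  s14 
 * s7     s7   s8 
 * s8     s9  s10 
 * s9    s11  s12 
 * s10   s13  s14 
   s11    s7   s8 
   s12    s9  s10 
   s13   s11  s12 
   s14   s13  s14 
(> = start, * = accepting)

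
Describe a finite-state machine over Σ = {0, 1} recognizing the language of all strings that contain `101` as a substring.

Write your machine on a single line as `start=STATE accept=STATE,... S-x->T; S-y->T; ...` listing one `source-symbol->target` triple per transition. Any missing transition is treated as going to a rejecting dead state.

start=S0; accept=S3; S0-0->S0; S0-1->S1; S1-0->S2; S1-1->S1; S2-0->S0; S2-1->S3; S3-0->S3; S3-1->S3

Track how much of `101` has been matched so far: state S0 is no progress, S3 is the absorbing accept state reached once `101` has occurred. Intermediate states record partial matches; on a mismatch, fall back to the longest reusable overlap.
4 states suffice.
        0   1  
>  S0   S0  S1 
   S1   S2  S1 
   S2   S0  S3 
 * S3   S3  S3 
(> = start, * = accepting)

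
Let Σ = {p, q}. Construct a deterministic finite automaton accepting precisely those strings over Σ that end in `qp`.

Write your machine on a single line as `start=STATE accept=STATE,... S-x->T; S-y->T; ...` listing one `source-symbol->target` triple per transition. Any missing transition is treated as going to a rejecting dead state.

Let each state record the length of the longest suffix of the input read so far that is also a prefix of `qp`. B means the last symbol is `q`; C means the last 2 symbols are `qp`. Accept only at C, where the string currently ends in `qp`.
A 3-state machine:
       p  q 
>  A   A  B 
   B   C  B 
 * C   A  B 
(> = start, * = accepting)

start=A; accept=C; A-p->A; A-q->B; B-p->C; B-q->B; C-p->A; C-q->B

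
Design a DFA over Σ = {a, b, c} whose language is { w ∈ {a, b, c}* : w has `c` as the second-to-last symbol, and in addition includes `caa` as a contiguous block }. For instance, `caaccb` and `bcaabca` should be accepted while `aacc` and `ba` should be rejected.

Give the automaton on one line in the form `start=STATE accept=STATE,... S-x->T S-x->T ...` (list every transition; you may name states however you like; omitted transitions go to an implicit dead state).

start=s0 accept=s19,s20,s21 s0-a->s1 s0-b->s2 s0-c->s3 s1-a->s4 s1-b->s5 s1-c->s6 s2-a->s7 s2-b->s8 s2-c->s9 s3-a->s10 s3-b->s11 s3-c->s12 s4-a->s4 s4-b->s5 s4-c->s6 s5-a->s7 s5-b->s8 s5-c->s9 s6-a->s10 s6-b->s11 s6-c->s12 s7-a->s4 s7-b->s5 s7-c->s6 s8-a->s7 s8-b->s8 s8-c->s9 s9-a->s10 s9-b->s11 s9-c->s12 s10-a->s13 s10-b->s5 s10-c->s6 s11-a->s7 s11-b->s8 s11-c->s9 s12-a->s10 s12-b->s11 s12-c->s12 s13-a->s13 s13-b->s14 s13-c->s15 s14-a->s16 s14-b->s17 s14-c->s18 s15-a->s19 s15-b->s20 s15-c->s21 s16-a->s13 s16-b->s14 s16-c->s15 s17-a->s16 s17-b->s17 s17-c->s18 s18-a->s19 s18-b->s20 s18-c->s21 s19-a->s13 s19-b->s14 s19-c->s15 s20-a->s16 s20-b->s17 s20-c->s18 s21-a->s19 s21-b->s20 s21-c->s21

Handle the two conditions separately and then intersect. The first has 13 states tracking the last 2 symbols read; the second has 4 states tracking whether and how much of `caa` has been seen. A product state is a pair (one from each), accepting exactly when both do.
          a    b    c  
>  s0     s1   s2   s3 
   s1     s4   s5   s6 
   s2     s7   s8   s9 
   s3    s10  s11  s12 
   s4     s4   s5   s6 
   s5     s7   s8   s9 
   s6    s10  s11  s12 
   s7     s4   s5   s6 
   s8     s7   s8   s9 
   s9    s10  s11  s12 
   s10   s13   s5   s6 
   s11    s7   s8   s9 
   s12   s10  s11  s12 
   s13   s13  s14  s15 
   s14   s16  s17  s18 
   s15   s19  s20  s21 
   s16   s13  s14  s15 
   s17   s16  s17  s18 
   s18   s19  s20  s21 
 * s19   s13  s14  s15 
 * s20   s16  s17  s18 
 * s21   s19  s20  s21 
(> = start, * = accepting)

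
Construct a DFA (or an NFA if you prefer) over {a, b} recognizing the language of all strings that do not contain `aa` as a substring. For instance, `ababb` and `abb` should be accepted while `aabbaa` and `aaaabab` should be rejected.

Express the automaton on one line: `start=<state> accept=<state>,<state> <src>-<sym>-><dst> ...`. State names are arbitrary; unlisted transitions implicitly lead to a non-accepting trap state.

Track partial matches of the forbidden pattern `aa`. State q2 is a dead state reached once `aa` has occurred; every other state accepts. q0 means no part of `aa` is currently matched.
        a   b  
>* q0   q1  q0 
 * q1   q2  q0 
   q2   q2  q2 
(> = start, * = accepting)

start=q0 accept=q0,q1 q0-a->q1 q0-b->q0 q1-a->q2 q1-b->q0 q2-a->q2 q2-b->q2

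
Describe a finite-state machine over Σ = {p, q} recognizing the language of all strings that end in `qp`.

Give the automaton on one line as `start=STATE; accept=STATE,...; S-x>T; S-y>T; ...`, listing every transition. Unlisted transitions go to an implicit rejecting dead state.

start=S0; accept=S2; S0-p>S0; S0-q>S1; S1-p>S2; S1-q>S1; S2-p>S0; S2-q>S1

Remember how much of `qp` the current input suffix matches. State S0 means no match yet; S1 means the last symbol is `q`; S2 means the last 2 symbols are `qp`. Only S2 accepts. On a mismatch, fall back to the longest proper suffix that is still a prefix of `qp`.
A 3-state machine:
        p   q  
>  S0   S0  S1 
   S1   S2  S1 
 * S2   S0  S1 
(> = start, * = accepting)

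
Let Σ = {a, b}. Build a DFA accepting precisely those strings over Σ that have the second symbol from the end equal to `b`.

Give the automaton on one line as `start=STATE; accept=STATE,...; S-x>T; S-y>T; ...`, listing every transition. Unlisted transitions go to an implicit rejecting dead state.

A DFA must remember the last 2 symbols (since which symbol is second-to-last isn't known until the input ends). Use one state per possible window of the last ≤2 symbols; accept from those whose window starts with `b`.
7 states suffice.
        a   b  
>  q0   q1  q2 
   q1   q3  q4 
   q2   q5  q6 
   q3   q3  q4 
   q4   q5  q6 
 * q5   q3  q4 
 * q6   q5  q6 
(> = start, * = accepting)

start=q0; accept=q5,q6; q0-a>q1; q0-b>q2; q1-a>q3; q1-b>q4; q2-a>q5; q2-b>q6; q3-a>q3; q3-b>q4; q4-a>q5; q4-b>q6; q5-a>q3; q5-b>q4; q6-a>q5; q6-b>q6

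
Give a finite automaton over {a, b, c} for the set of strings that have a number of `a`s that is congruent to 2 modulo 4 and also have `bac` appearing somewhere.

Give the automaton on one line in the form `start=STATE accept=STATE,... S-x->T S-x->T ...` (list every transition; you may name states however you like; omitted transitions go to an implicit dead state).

Handle the two conditions separately and then intersect. One (4 states) tracks the count of `a`s modulo 4; the other (4 states) tracks whether and how much of `bac` has been seen. Each combined state is a pair, one component from each; accept when both components accept.
With 16 states:
          a    b    c  
>  q0     q1   q2   q0 
   q1     q3   q4   q1 
   q2     q5   q2   q0 
   q3     q6   q7   q3 
   q4     q8   q4   q1 
   q5     q3   q4   q9 
   q6     q0  q10   q6 
   q7    q11   q7   q3 
   q8     q6   q7  q12 
   q9    q12   q9   q9 
   q10   q13  q10   q6 
   q11    q0  q10  q14 
 * q12   q14  q12  q12 
   q13    q1   q2  q15 
   q14   q15  q14  q14 
   q15    q9  q15  q15 
(> = start, * = accepting)

start=q0 accept=q12 q0-a->q1 q0-b->q2 q0-c->q0 q1-a->q3 q1-b->q4 q1-c->q1 q2-a->q5 q2-b->q2 q2-c->q0 q3-a->q6 q3-b->q7 q3-c->q3 q4-a->q8 q4-b->q4 q4-c->q1 q5-a->q3 q5-b->q4 q5-c->q9 q6-a->q0 q6-b->q10 q6-c->q6 q7-a->q11 q7-b->q7 q7-c->q3 q8-a->q6 q8-b->q7 q8-c->q12 q9-a->q12 q9-b->q9 q9-c->q9 q10-a->q13 q10-b->q10 q10-c->q6 q11-a->q0 q11-b->q10 q11-c->q14 q12-a->q14 q12-b->q12 q12-c->q12 q13-a->q1 q13-b->q2 q13-c->q15 q14-a->q15 q14-b->q14 q14-c->q14 q15-a->q9 q15-b->q15 q15-c->q15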